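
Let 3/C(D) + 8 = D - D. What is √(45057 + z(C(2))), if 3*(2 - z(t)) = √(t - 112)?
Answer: √(1622124 - 3*I*√1798)/6 ≈ 212.27 - 0.0083233*I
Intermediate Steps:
C(D) = -3/8 (C(D) = 3/(-8 + (D - D)) = 3/(-8 + 0) = 3/(-8) = 3*(-⅛) = -3/8)
z(t) = 2 - √(-112 + t)/3 (z(t) = 2 - √(t - 112)/3 = 2 - √(-112 + t)/3)
√(45057 + z(C(2))) = √(45057 + (2 - √(-112 - 3/8)/3)) = √(45057 + (2 - I*√1798/12)) = √(45059 - I*√1798/12)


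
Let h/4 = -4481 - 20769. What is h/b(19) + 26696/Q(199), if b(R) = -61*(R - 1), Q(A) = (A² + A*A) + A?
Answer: 1341468868/14530383 ≈ 92.322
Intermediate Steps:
Q(A) = A + 2*A² (Q(A) = (A² + A²) + A = 2*A² + A = A + 2*A²)
h = -101000 (h = 4*(-4481 - 20769) = 4*(-25250) = -101000)
b(R) = 61 - 61*R (b(R) = -61*(-1 + R) = 61 - 61*R)
h/b(19) + 26696/Q(199) = -101000/(61 - 61*19) + 26696/((199*(1 + 2*199))) = -101000/(61 - 1159) + 26696/((199*(1 + 398))) = -101000/(-1098) + 26696/((199*399)) = -101000*(-1/1098) + 26696/79401 = 50500/549 + 26696*(1/79401) = 50500/549 + 26696/79401 = 1341468868/14530383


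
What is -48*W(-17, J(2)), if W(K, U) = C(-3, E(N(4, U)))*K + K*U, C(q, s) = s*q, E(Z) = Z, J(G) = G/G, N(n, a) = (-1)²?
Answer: -1632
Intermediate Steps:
N(n, a) = 1
J(G) = 1
C(q, s) = q*s
W(K, U) = -3*K + K*U (W(K, U) = (-3*1)*K + K*U = -3*K + K*U)
-48*W(-17, J(2)) = -(-816)*(-3 + 1) = -(-816)*(-2) = -48*34 = -1632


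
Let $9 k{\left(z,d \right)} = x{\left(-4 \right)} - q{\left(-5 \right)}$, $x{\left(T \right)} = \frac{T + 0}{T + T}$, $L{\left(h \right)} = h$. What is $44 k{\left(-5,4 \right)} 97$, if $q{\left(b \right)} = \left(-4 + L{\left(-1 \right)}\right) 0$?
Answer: $\frac{2134}{9} \approx 237.11$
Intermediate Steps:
$q{\left(b \right)} = 0$ ($q{\left(b \right)} = \left(-4 - 1\right) 0 = \left(-5\right) 0 = 0$)
$x{\left(T \right)} = \frac{1}{2}$ ($x{\left(T \right)} = \frac{T}{2 T} = T \frac{1}{2 T} = \frac{1}{2}$)
$k{\left(z,d \right)} = \frac{1}{18}$ ($k{\left(z,d \right)} = \frac{\frac{1}{2} - 0}{9} = \frac{\frac{1}{2} + 0}{9} = \frac{1}{9} \cdot \frac{1}{2} = \frac{1}{18}$)
$44 k{\left(-5,4 \right)} 97 = 44 \cdot \frac{1}{18} \cdot 97 = 44 \cdot \frac{97}{18} = \frac{2134}{9}$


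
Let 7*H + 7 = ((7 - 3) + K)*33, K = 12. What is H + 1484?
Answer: 10909/7 ≈ 1558.4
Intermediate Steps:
H = 521/7 (H = -1 + (((7 - 3) + 12)*33)/7 = -1 + ((4 + 12)*33)/7 = -1 + (16*33)/7 = -1 + (⅐)*528 = -1 + 528/7 = 521/7 ≈ 74.429)
H + 1484 = 521/7 + 1484 = 10909/7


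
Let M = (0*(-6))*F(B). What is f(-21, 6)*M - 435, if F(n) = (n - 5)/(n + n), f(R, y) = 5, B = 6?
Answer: -435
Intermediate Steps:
F(n) = (-5 + n)/(2*n) (F(n) = (-5 + n)/((2*n)) = (-5 + n)*(1/(2*n)) = (-5 + n)/(2*n))
M = 0 (M = (0*(-6))*((1/2)*(-5 + 6)/6) = 0*((1/2)*(1/6)*1) = 0*(1/12) = 0)
f(-21, 6)*M - 435 = 5*0 - 435 = 0 - 435 = -435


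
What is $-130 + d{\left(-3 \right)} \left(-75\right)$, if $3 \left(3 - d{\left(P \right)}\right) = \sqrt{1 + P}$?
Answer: $-355 + 25 i \sqrt{2} \approx -355.0 + 35.355 i$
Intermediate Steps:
$d{\left(P \right)} = 3 - \frac{\sqrt{1 + P}}{3}$
$-130 + d{\left(-3 \right)} \left(-75\right) = -130 + \left(3 - \frac{\sqrt{1 - 3}}{3}\right) \left(-75\right) = -130 + \left(3 - \frac{\sqrt{-2}}{3}\right) \left(-75\right) = -130 + \left(3 - \frac{i \sqrt{2}}{3}\right) \left(-75\right) = -130 - \left(225 - 25 i \sqrt{2}\right) = -355 + 25 i \sqrt{2}$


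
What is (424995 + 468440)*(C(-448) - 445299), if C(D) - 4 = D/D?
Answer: -397841244890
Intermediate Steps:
C(D) = 5 (C(D) = 4 + D/D = 4 + 1 = 5)
(424995 + 468440)*(C(-448) - 445299) = (424995 + 468440)*(5 - 445299) = 893435*(-445294) = -397841244890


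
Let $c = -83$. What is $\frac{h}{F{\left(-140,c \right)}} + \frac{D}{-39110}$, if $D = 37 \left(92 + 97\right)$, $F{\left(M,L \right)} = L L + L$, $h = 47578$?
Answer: $\frac{906590611}{133091330} \approx 6.8118$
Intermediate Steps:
$F{\left(M,L \right)} = L + L^{2}$ ($F{\left(M,L \right)} = L^{2} + L = L + L^{2}$)
$D = 6993$ ($D = 37 \cdot 189 = 6993$)
$\frac{h}{F{\left(-140,c \right)}} + \frac{D}{-39110} = \frac{47578}{\left(-83\right) \left(1 - 83\right)} + \frac{6993}{-39110} = \frac{47578}{\left(-83\right) \left(-82\right)} + 6993 \left(- \frac{1}{39110}\right) = \frac{47578}{6806} - \frac{6993}{39110} = 47578 \cdot \frac{1}{6806} - \frac{6993}{39110} = \frac{23789}{3403} - \frac{6993}{39110} = \frac{906590611}{133091330}$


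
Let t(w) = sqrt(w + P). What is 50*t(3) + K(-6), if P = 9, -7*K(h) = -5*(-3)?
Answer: -15/7 + 100*sqrt(3) ≈ 171.06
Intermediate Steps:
K(h) = -15/7 (K(h) = -(-5)*(-3)/7 = -1/7*15 = -15/7)
t(w) = sqrt(9 + w) (t(w) = sqrt(w + 9) = sqrt(9 + w))
50*t(3) + K(-6) = 50*sqrt(9 + 3) - 15/7 = 50*sqrt(12) - 15/7 = 50*(2*sqrt(3)) - 15/7 = 100*sqrt(3) - 15/7 = -15/7 + 100*sqrt(3)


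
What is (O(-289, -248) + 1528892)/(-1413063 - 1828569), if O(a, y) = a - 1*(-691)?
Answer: -764647/1620816 ≈ -0.47177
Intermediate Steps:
O(a, y) = 691 + a (O(a, y) = a + 691 = 691 + a)
(O(-289, -248) + 1528892)/(-1413063 - 1828569) = ((691 - 289) + 1528892)/(-1413063 - 1828569) = (402 + 1528892)/(-3241632) = 1529294*(-1/3241632) = -764647/1620816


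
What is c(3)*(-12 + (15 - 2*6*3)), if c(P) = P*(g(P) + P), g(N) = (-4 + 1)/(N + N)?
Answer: -495/2 ≈ -247.50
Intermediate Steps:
g(N) = -3/(2*N) (g(N) = -3*1/(2*N) = -3/(2*N))
c(P) = P*(P - 3/(2*P)) (c(P) = P*(-3/(2*P) + P) = P*(P - 3/(2*P)))
c(3)*(-12 + (15 - 2*6*3)) = (-3/2 + 3²)*(-12 + (15 - 2*6*3)) = (-3/2 + 9)*(-12 + (15 - 12*3)) = 15*(-12 + (15 - 1*36))/2 = 15*(-12 + (15 - 36))/2 = 15*(-12 - 21)/2 = (15/2)*(-33) = -495/2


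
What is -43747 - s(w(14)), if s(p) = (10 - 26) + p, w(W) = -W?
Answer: -43717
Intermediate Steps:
s(p) = -16 + p
-43747 - s(w(14)) = -43747 - (-16 - 1*14) = -43747 - (-16 - 14) = -43747 - 1*(-30) = -43747 + 30 = -43717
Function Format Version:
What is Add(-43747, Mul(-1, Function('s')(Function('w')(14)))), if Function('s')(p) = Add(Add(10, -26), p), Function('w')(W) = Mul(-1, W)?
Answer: -43717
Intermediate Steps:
Function('s')(p) = Add(-16, p)
Add(-43747, Mul(-1, Function('s')(Function('w')(14)))) = Add(-43747, Mul(-1, Add(-16, Mul(-1, 14)))) = Add(-43747, Mul(-1, Add(-16, -14))) = Add(-43747, Mul(-1, -30)) = Add(-43747, 30) = -43717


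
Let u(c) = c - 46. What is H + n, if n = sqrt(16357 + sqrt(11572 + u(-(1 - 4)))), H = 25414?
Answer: 25414 + sqrt(16357 + 3*sqrt(1281)) ≈ 25542.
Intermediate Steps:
u(c) = -46 + c
n = sqrt(16357 + 3*sqrt(1281)) (n = sqrt(16357 + sqrt(11572 + (-46 - (1 - 4)))) = sqrt(16357 + sqrt(11572 + (-46 - 1*(-3)))) = sqrt(16357 + sqrt(11572 + (-46 + 3))) = sqrt(16357 + sqrt(11572 - 43)) = sqrt(16357 + sqrt(11529)) = sqrt(16357 + 3*sqrt(1281)) ≈ 128.31)
H + n = 25414 + sqrt(16357 + 3*sqrt(1281))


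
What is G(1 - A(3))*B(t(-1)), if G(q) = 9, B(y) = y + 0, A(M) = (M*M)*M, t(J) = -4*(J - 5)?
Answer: 216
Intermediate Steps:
t(J) = 20 - 4*J (t(J) = -4*(-5 + J) = 20 - 4*J)
A(M) = M³ (A(M) = M²*M = M³)
B(y) = y
G(1 - A(3))*B(t(-1)) = 9*(20 - 4*(-1)) = 9*(20 + 4) = 9*24 = 216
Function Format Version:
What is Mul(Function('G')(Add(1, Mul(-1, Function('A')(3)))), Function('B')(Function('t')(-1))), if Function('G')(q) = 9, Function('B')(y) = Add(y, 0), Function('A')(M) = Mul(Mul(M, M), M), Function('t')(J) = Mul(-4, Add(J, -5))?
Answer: 216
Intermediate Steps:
Function('t')(J) = Add(20, Mul(-4, J)) (Function('t')(J) = Mul(-4, Add(-5, J)) = Add(20, Mul(-4, J)))
Function('A')(M) = Pow(M, 3) (Function('A')(M) = Mul(Pow(M, 2), M) = Pow(M, 3))
Function('B')(y) = y
Mul(Function('G')(Add(1, Mul(-1, Function('A')(3)))), Function('B')(Function('t')(-1))) = Mul(9, Add(20, Mul(-4, -1))) = Mul(9, Add(20, 4)) = Mul(9, 24) = 216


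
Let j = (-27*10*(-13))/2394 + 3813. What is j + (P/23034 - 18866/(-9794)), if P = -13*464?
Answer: 28624923715373/7501033617 ≈ 3816.1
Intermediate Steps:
P = -6032
j = 507324/133 (j = -270*(-13)*(1/2394) + 3813 = 3510*(1/2394) + 3813 = 195/133 + 3813 = 507324/133 ≈ 3814.5)
j + (P/23034 - 18866/(-9794)) = 507324/133 + (-6032/23034 - 18866/(-9794)) = 507324/133 + (-6032*1/23034 - 18866*(-1/9794)) = 507324/133 + (-3016/11517 + 9433/4897) = 507324/133 + 93870509/56398749 = 28624923715373/7501033617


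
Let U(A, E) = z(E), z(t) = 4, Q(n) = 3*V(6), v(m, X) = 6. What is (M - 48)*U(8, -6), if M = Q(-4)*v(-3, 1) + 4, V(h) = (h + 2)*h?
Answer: 3280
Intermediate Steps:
V(h) = h*(2 + h) (V(h) = (2 + h)*h = h*(2 + h))
Q(n) = 144 (Q(n) = 3*(6*(2 + 6)) = 3*(6*8) = 3*48 = 144)
U(A, E) = 4
M = 868 (M = 144*6 + 4 = 864 + 4 = 868)
(M - 48)*U(8, -6) = (868 - 48)*4 = 820*4 = 3280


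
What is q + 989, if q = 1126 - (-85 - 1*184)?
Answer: 2384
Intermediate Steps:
q = 1395 (q = 1126 - (-85 - 184) = 1126 - 1*(-269) = 1126 + 269 = 1395)
q + 989 = 1395 + 989 = 2384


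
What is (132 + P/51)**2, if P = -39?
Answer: 4977361/289 ≈ 17223.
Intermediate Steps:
(132 + P/51)**2 = (132 - 39/51)**2 = (132 - 39*1/51)**2 = (132 - 13/17)**2 = (2231/17)**2 = 4977361/289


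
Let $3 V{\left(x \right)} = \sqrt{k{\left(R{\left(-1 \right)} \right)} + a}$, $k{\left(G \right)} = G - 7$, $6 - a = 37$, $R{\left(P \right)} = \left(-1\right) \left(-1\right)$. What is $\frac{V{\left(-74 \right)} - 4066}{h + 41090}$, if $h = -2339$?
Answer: $- \frac{4066}{38751} + \frac{i \sqrt{37}}{116253} \approx -0.10493 + 5.2324 \cdot 10^{-5} i$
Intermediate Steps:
$R{\left(P \right)} = 1$
$a = -31$ ($a = 6 - 37 = -31$)
$k{\left(G \right)} = -7 + G$
$V{\left(x \right)} = \frac{i \sqrt{37}}{3}$ ($V{\left(x \right)} = \frac{\sqrt{\left(-7 + 1\right) - 31}}{3} = \frac{\sqrt{-6 - 31}}{3} = \frac{\sqrt{-37}}{3} = \frac{i \sqrt{37}}{3}$)
$\frac{V{\left(-74 \right)} - 4066}{h + 41090} = \frac{\frac{i \sqrt{37}}{3} - 4066}{-2339 + 41090} = \frac{-4066 + \frac{i \sqrt{37}}{3}}{38751} = \left(-4066 + \frac{i \sqrt{37}}{3}\right) \frac{1}{38751} = - \frac{4066}{38751} + \frac{i \sqrt{37}}{116253}$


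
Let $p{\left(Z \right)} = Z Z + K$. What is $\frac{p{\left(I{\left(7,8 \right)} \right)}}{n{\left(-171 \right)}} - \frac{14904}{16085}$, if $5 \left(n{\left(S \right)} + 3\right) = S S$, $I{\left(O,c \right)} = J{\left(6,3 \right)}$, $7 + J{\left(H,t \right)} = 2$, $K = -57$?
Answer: $- \frac{219078952}{235050105} \approx -0.93205$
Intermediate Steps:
$J{\left(H,t \right)} = -5$ ($J{\left(H,t \right)} = -7 + 2 = -5$)
$I{\left(O,c \right)} = -5$
$n{\left(S \right)} = -3 + \frac{S^{2}}{5}$ ($n{\left(S \right)} = -3 + \frac{S S}{5} = -3 + \frac{S^{2}}{5}$)
$p{\left(Z \right)} = -57 + Z^{2}$ ($p{\left(Z \right)} = Z Z - 57 = Z^{2} - 57 = -57 + Z^{2}$)
$\frac{p{\left(I{\left(7,8 \right)} \right)}}{n{\left(-171 \right)}} - \frac{14904}{16085} = \frac{-57 + \left(-5\right)^{2}}{-3 + \frac{\left(-171\right)^{2}}{5}} - \frac{14904}{16085} = \frac{-57 + 25}{-3 + \frac{1}{5} \cdot 29241} - \frac{14904}{16085} = - \frac{32}{-3 + \frac{29241}{5}} - \frac{14904}{16085} = - \frac{32}{\frac{29226}{5}} - \frac{14904}{16085} = \left(-32\right) \frac{5}{29226} - \frac{14904}{16085} = - \frac{80}{14613} - \frac{14904}{16085} = - \frac{219078952}{235050105}$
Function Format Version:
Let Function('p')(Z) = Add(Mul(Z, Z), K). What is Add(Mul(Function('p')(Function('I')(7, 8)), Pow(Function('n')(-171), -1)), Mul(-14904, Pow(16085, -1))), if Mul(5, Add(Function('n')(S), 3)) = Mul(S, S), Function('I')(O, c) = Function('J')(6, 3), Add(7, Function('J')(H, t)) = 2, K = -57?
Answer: Rational(-219078952, 235050105) ≈ -0.93205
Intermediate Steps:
Function('J')(H, t) = -5 (Function('J')(H, t) = Add(-7, 2) = -5)
Function('I')(O, c) = -5
Function('n')(S) = Add(-3, Mul(Rational(1, 5), Pow(S, 2))) (Function('n')(S) = Add(-3, Mul(Rational(1, 5), Mul(S, S))) = Add(-3, Mul(Rational(1, 5), Pow(S, 2))))
Function('p')(Z) = Add(-57, Pow(Z, 2)) (Function('p')(Z) = Add(Mul(Z, Z), -57) = Add(Pow(Z, 2), -57) = Add(-57, Pow(Z, 2)))
Add(Mul(Function('p')(Function('I')(7, 8)), Pow(Function('n')(-171), -1)), Mul(-14904, Pow(16085, -1))) = Add(Mul(Add(-57, Pow(-5, 2)), Pow(Add(-3, Mul(Rational(1, 5), Pow(-171, 2))), -1)), Mul(-14904, Pow(16085, -1))) = Add(Mul(Add(-57, 25), Pow(Add(-3, Mul(Rational(1, 5), 29241)), -1)), Mul(-14904, Rational(1, 16085))) = Add(Mul(-32, Pow(Add(-3, Rational(29241, 5)), -1)), Rational(-14904, 16085)) = Add(Mul(-32, Pow(Rational(29226, 5), -1)), Rational(-14904, 16085)) = Add(Mul(-32, Rational(5, 29226)), Rational(-14904, 16085)) = Add(Rational(-80, 14613), Rational(-14904, 16085)) = Rational(-219078952, 235050105)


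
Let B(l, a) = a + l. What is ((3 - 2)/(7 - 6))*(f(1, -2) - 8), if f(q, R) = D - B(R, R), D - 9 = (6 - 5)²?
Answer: 6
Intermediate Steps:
D = 10 (D = 9 + (6 - 5)² = 9 + 1² = 9 + 1 = 10)
f(q, R) = 10 - 2*R (f(q, R) = 10 - (R + R) = 10 - 2*R)
((3 - 2)/(7 - 6))*(f(1, -2) - 8) = ((3 - 2)/(7 - 6))*((10 - 2*(-2)) - 8) = (1/1)*((10 + 4) - 8) = (1*1)*(14 - 8) = 1*6 = 6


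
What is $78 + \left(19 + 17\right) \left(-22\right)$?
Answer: $-714$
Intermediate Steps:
$78 + \left(19 + 17\right) \left(-22\right) = 78 + 36 \left(-22\right) = 78 - 792 = -714$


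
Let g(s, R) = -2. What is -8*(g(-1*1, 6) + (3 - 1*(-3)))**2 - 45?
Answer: -173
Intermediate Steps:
-8*(g(-1*1, 6) + (3 - 1*(-3)))**2 - 45 = -8*(-2 + (3 - 1*(-3)))**2 - 45 = -8*(-2 + (3 + 3))**2 - 45 = -8*(-2 + 6)**2 - 45 = -8*4**2 - 45 = -8*16 - 45 = -128 - 45 = -173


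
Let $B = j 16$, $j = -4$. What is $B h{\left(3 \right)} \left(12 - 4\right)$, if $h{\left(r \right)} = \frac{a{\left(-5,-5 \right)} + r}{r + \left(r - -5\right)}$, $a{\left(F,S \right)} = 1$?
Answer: $- \frac{2048}{11} \approx -186.18$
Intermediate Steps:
$h{\left(r \right)} = \frac{1 + r}{5 + 2 r}$ ($h{\left(r \right)} = \frac{1 + r}{r + \left(r - -5\right)} = \frac{1 + r}{r + \left(r + 5\right)} = \frac{1 + r}{r + \left(5 + r\right)} = \frac{1 + r}{5 + 2 r}$)
$B = -64$ ($B = \left(-4\right) 16 = -64$)
$B h{\left(3 \right)} \left(12 - 4\right) = - 64 \frac{1 + 3}{5 + 2 \cdot 3} \left(12 - 4\right) = - 64 \frac{1}{5 + 6} \cdot 4 \cdot 8 = - 64 \cdot \frac{1}{11} \cdot 4 \cdot 8 = - 64 \cdot \frac{4}{11} \cdot 8 = \left(-64\right) \frac{32}{11} = - \frac{2048}{11}$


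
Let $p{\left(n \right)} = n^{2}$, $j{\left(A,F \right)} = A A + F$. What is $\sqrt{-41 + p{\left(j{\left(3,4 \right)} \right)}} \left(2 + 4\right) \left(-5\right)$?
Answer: $- 240 \sqrt{2} \approx -339.41$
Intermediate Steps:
$j{\left(A,F \right)} = F + A^{2}$ ($j{\left(A,F \right)} = A^{2} + F = F + A^{2}$)
$\sqrt{-41 + p{\left(j{\left(3,4 \right)} \right)}} \left(2 + 4\right) \left(-5\right) = \sqrt{-41 + \left(4 + 3^{2}\right)^{2}} \left(2 + 4\right) \left(-5\right) = \sqrt{-41 + \left(4 + 9\right)^{2}} \cdot 6 \left(-5\right) = \sqrt{-41 + 13^{2}} \left(-30\right) = \sqrt{-41 + 169} \left(-30\right) = \sqrt{128} \left(-30\right) = 8 \sqrt{2} \left(-30\right) = - 240 \sqrt{2}$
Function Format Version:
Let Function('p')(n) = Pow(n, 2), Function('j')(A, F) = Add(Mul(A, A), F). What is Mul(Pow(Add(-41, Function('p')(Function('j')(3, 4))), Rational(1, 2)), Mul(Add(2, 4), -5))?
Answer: Mul(-240, Pow(2, Rational(1, 2))) ≈ -339.41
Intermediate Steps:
Function('j')(A, F) = Add(F, Pow(A, 2)) (Function('j')(A, F) = Add(Pow(A, 2), F) = Add(F, Pow(A, 2)))
Mul(Pow(Add(-41, Function('p')(Function('j')(3, 4))), Rational(1, 2)), Mul(Add(2, 4), -5)) = Mul(Pow(Add(-41, Pow(Add(4, Pow(3, 2)), 2)), Rational(1, 2)), Mul(Add(2, 4), -5)) = Mul(Pow(Add(-41, Pow(Add(4, 9), 2)), Rational(1, 2)), Mul(6, -5)) = Mul(Pow(Add(-41, Pow(13, 2)), Rational(1, 2)), -30) = Mul(Pow(Add(-41, 169), Rational(1, 2)), -30) = Mul(Pow(128, Rational(1, 2)), -30) = Mul(Mul(8, Pow(2, Rational(1, 2))), -30) = Mul(-240, Pow(2, Rational(1, 2)))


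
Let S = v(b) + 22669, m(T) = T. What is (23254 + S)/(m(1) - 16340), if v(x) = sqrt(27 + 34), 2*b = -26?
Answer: -45923/16339 - sqrt(61)/16339 ≈ -2.8111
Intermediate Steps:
b = -13 (b = (1/2)*(-26) = -13)
v(x) = sqrt(61)
S = 22669 + sqrt(61) (S = sqrt(61) + 22669 = 22669 + sqrt(61) ≈ 22677.)
(23254 + S)/(m(1) - 16340) = (23254 + (22669 + sqrt(61)))/(1 - 16340) = (45923 + sqrt(61))/(-16339) = (45923 + sqrt(61))*(-1/16339) = -45923/16339 - sqrt(61)/16339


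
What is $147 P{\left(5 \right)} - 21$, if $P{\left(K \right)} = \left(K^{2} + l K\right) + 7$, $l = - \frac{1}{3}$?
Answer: $4438$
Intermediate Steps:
$l = - \frac{1}{3}$ ($l = \left(-1\right) \frac{1}{3} = - \frac{1}{3} \approx -0.33333$)
$P{\left(K \right)} = 7 + K^{2} - \frac{K}{3}$ ($P{\left(K \right)} = \left(K^{2} - \frac{K}{3}\right) + 7 = 7 + K^{2} - \frac{K}{3}$)
$147 P{\left(5 \right)} - 21 = 147 \left(7 + 5^{2} - \frac{5}{3}\right) - 21 = 147 \left(7 + 25 - \frac{5}{3}\right) - 21 = 147 \cdot \frac{91}{3} - 21 = 4459 - 21 = 4438$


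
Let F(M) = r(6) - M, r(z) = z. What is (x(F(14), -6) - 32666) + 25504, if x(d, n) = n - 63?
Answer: -7231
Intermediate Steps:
F(M) = 6 - M
x(d, n) = -63 + n
(x(F(14), -6) - 32666) + 25504 = ((-63 - 6) - 32666) + 25504 = (-69 - 32666) + 25504 = -32735 + 25504 = -7231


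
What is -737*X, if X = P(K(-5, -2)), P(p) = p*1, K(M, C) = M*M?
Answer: -18425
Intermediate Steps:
K(M, C) = M**2
P(p) = p
X = 25 (X = (-5)**2 = 25)
-737*X = -737*25 = -18425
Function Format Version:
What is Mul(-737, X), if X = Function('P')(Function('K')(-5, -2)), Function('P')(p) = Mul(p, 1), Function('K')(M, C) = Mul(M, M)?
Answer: -18425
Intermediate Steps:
Function('K')(M, C) = Pow(M, 2)
Function('P')(p) = p
X = 25 (X = Pow(-5, 2) = 25)
Mul(-737, X) = Mul(-737, 25) = -18425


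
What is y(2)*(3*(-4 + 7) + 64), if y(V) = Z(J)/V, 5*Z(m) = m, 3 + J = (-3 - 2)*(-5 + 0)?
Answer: 803/5 ≈ 160.60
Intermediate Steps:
J = 22 (J = -3 + (-3 - 2)*(-5 + 0) = -3 - 5*(-5) = -3 + 25 = 22)
Z(m) = m/5
y(V) = 22/(5*V) (y(V) = ((⅕)*22)/V = 22/(5*V))
y(2)*(3*(-4 + 7) + 64) = ((22/5)/2)*(3*(-4 + 7) + 64) = ((22/5)*(½))*(3*3 + 64) = 11*(9 + 64)/5 = (11/5)*73 = 803/5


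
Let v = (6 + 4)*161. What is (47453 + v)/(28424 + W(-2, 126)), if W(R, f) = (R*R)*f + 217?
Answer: 49063/29145 ≈ 1.6834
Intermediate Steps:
W(R, f) = 217 + f*R² (W(R, f) = R²*f + 217 = f*R² + 217 = 217 + f*R²)
v = 1610 (v = 10*161 = 1610)
(47453 + v)/(28424 + W(-2, 126)) = (47453 + 1610)/(28424 + (217 + 126*(-2)²)) = 49063/(28424 + (217 + 126*4)) = 49063/(28424 + (217 + 504)) = 49063/(28424 + 721) = 49063/29145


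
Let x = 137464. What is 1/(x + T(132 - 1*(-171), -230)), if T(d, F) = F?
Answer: 1/137234 ≈ 7.2868e-6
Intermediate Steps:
1/(x + T(132 - 1*(-171), -230)) = 1/(137464 - 230) = 1/137234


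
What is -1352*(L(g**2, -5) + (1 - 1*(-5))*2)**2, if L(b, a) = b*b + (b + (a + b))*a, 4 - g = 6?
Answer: -228488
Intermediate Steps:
g = -2 (g = 4 - 1*6 = 4 - 6 = -2)
L(b, a) = b**2 + a*(a + 2*b) (L(b, a) = b**2 + (a + 2*b)*a = b**2 + a*(a + 2*b))
-1352*(L(g**2, -5) + (1 - 1*(-5))*2)**2 = -1352*(((-5)**2 + ((-2)**2)**2 + 2*(-5)*(-2)**2) + (1 - 1*(-5))*2)**2 = -1352*((25 + 4**2 + 2*(-5)*4) + (1 + 5)*2)**2 = -1352*((25 + 16 - 40) + 6*2)**2 = -1352*(1 + 12)**2 = -1352*13**2 = -1352*169 = -228488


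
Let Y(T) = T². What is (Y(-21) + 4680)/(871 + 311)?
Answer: 1707/394 ≈ 4.3325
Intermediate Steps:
(Y(-21) + 4680)/(871 + 311) = ((-21)² + 4680)/(871 + 311) = (441 + 4680)/1182 = 5121*(1/1182) = 1707/394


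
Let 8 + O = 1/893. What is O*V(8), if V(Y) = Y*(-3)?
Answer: 171432/893 ≈ 191.97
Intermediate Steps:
V(Y) = -3*Y
O = -7143/893 (O = -8 + 1/893 = -7143/893 ≈ -7.9989)
O*V(8) = -(-21429)*8/893 = -7143/893*(-24) = 171432/893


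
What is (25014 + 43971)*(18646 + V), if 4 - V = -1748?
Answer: 1407156030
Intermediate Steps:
V = 1752 (V = 4 - 1*(-1748) = 4 + 1748 = 1752)
(25014 + 43971)*(18646 + V) = (25014 + 43971)*(18646 + 1752) = 68985*20398 = 1407156030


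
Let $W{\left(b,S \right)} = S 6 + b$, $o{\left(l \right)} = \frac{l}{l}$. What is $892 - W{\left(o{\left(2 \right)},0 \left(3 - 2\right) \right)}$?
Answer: $891$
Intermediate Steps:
$o{\left(l \right)} = 1$
$W{\left(b,S \right)} = b + 6 S$ ($W{\left(b,S \right)} = 6 S + b = b + 6 S$)
$892 - W{\left(o{\left(2 \right)},0 \left(3 - 2\right) \right)} = 892 - \left(1 + 6 \cdot 0 \left(3 - 2\right)\right) = 892 - \left(1 + 6 \cdot 0 \cdot 1\right) = 892 - \left(1 + 6 \cdot 0\right) = 892 - \left(1 + 0\right) = 892 - 1 = 891$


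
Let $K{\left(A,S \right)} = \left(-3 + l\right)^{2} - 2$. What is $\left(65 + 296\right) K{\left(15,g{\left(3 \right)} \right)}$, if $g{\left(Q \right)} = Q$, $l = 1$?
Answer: $722$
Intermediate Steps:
$K{\left(A,S \right)} = 2$ ($K{\left(A,S \right)} = \left(-3 + 1\right)^{2} - 2 = \left(-2\right)^{2} - 2 = 4 - 2 = 2$)
$\left(65 + 296\right) K{\left(15,g{\left(3 \right)} \right)} = \left(65 + 296\right) 2 = 361 \cdot 2 = 722$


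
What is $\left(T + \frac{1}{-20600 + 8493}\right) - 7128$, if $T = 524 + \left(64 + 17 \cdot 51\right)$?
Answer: $- \frac{68683012}{12107} \approx -5673.0$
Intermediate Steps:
$T = 1455$ ($T = 524 + \left(64 + 867\right) = 524 + 931 = 1455$)
$\left(T + \frac{1}{-20600 + 8493}\right) - 7128 = \left(1455 + \frac{1}{-20600 + 8493}\right) - 7128 = \left(1455 + \frac{1}{-12107}\right) - 7128 = \left(1455 - \frac{1}{12107}\right) - 7128 = \frac{17615684}{12107} - 7128 = - \frac{68683012}{12107}$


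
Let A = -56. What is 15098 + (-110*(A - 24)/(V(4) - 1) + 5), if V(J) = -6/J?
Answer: 11583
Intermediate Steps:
15098 + (-110*(A - 24)/(V(4) - 1) + 5) = 15098 + (-110*(-56 - 24)/(-6/4 - 1) + 5) = 15098 + (-(-8800)/(-6*¼ - 1) + 5) = 15098 + (-(-8800)/(-3/2 - 1) + 5) = 15098 + (-(-8800)/(-5/2) + 5) = 15098 + (-(-8800)*(-2)/5 + 5) = 15098 + (-110*32 + 5) = 15098 + (-3520 + 5) = 15098 - 3515 = 11583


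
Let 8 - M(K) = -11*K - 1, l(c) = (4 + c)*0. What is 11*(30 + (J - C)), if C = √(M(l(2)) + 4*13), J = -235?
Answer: -2255 - 11*√61 ≈ -2340.9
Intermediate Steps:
l(c) = 0
M(K) = 9 + 11*K (M(K) = 8 - (-11*K - 1) = 8 - (-1 - 11*K) = 8 + (1 + 11*K) = 9 + 11*K)
C = √61 (C = √((9 + 11*0) + 4*13) = √((9 + 0) + 52) = √(9 + 52) = √61 ≈ 7.8102)
11*(30 + (J - C)) = 11*(30 + (-235 - √61)) = 11*(-205 - √61) = -2255 - 11*√61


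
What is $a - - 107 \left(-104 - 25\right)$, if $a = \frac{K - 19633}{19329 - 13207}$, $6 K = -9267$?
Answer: $- \frac{169046287}{12244} \approx -13806.0$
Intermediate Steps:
$K = - \frac{3089}{2}$ ($K = \frac{1}{6} \left(-9267\right) = - \frac{3089}{2} \approx -1544.5$)
$a = - \frac{42355}{12244}$ ($a = \frac{- \frac{3089}{2} - 19633}{19329 - 13207} = - \frac{42355}{2 \cdot 6122} = \left(- \frac{42355}{2}\right) \frac{1}{6122} = - \frac{42355}{12244} \approx -3.4592$)
$a - - 107 \left(-104 - 25\right) = - \frac{42355}{12244} - - 107 \left(-104 - 25\right) = - \frac{42355}{12244} - \left(-107\right) \left(-129\right) = - \frac{42355}{12244} - 13803 = - \frac{169046287}{12244}$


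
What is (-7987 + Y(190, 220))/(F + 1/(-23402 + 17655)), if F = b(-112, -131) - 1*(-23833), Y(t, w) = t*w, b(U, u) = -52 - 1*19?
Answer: 21591479/15173357 ≈ 1.4230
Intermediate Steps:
b(U, u) = -71 (b(U, u) = -52 - 19 = -71)
F = 23762 (F = -71 - 1*(-23833) = -71 + 23833 = 23762)
(-7987 + Y(190, 220))/(F + 1/(-23402 + 17655)) = (-7987 + 190*220)/(23762 + 1/(-23402 + 17655)) = (-7987 + 41800)/(23762 + 1/(-5747)) = 33813/(23762 - 1/5747) = 33813/(136560213/5747) = 33813*(5747/136560213) = 21591479/15173357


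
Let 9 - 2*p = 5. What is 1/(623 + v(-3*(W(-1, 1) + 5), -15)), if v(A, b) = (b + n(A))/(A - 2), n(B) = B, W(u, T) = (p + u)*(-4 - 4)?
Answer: 7/4355 ≈ 0.0016073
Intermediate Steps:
p = 2 (p = 9/2 - ½*5 = 9/2 - 5/2 = 2)
W(u, T) = -16 - 8*u (W(u, T) = (2 + u)*(-4 - 4) = (2 + u)*(-8) = -16 - 8*u)
v(A, b) = (A + b)/(-2 + A) (v(A, b) = (b + A)/(A - 2) = (A + b)/(-2 + A))
1/(623 + v(-3*(W(-1, 1) + 5), -15)) = 1/(623 + (-3*((-16 - 8*(-1)) + 5) - 15)/(-2 - 3*((-16 - 8*(-1)) + 5))) = 1/(623 + (-3*((-16 + 8) + 5) - 15)/(-2 - 3*((-16 + 8) + 5))) = 1/(623 + (-3*(-8 + 5) - 15)/(-2 - 3*(-8 + 5))) = 1/(623 + (-3*(-3) - 15)/(-2 - 3*(-3))) = 1/(623 + (9 - 15)/(-2 + 9)) = 1/(623 - 6/7) = 1/(4355/7) = 7/4355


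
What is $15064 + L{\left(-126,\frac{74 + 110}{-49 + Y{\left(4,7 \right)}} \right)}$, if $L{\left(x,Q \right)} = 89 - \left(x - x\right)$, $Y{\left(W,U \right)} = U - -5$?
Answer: $15153$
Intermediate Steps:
$Y{\left(W,U \right)} = 5 + U$ ($Y{\left(W,U \right)} = U + 5 = 5 + U$)
$L{\left(x,Q \right)} = 89$ ($L{\left(x,Q \right)} = 89 - 0 = 89 + 0 = 89$)
$15064 + L{\left(-126,\frac{74 + 110}{-49 + Y{\left(4,7 \right)}} \right)} = 15064 + 89 = 15153$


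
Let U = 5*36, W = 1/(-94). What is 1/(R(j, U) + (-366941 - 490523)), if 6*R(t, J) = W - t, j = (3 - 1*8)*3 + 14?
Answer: -188/161203201 ≈ -1.1662e-6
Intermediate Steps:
j = -1 (j = (3 - 8)*3 + 14 = -5*3 + 14 = -15 + 14 = -1)
W = -1/94 ≈ -0.010638
U = 180
R(t, J) = -1/564 - t/6 (R(t, J) = (-1/94 - t)/6 = -1/564 - t/6)
1/(R(j, U) + (-366941 - 490523)) = 1/((-1/564 - 1/6*(-1)) + (-366941 - 490523)) = 1/((-1/564 + 1/6) - 857464) = 1/(31/188 - 857464) = 1/(-161203201/188) = -188/161203201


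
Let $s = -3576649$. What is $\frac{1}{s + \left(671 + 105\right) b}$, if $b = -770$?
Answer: $- \frac{1}{4174169} \approx -2.3957 \cdot 10^{-7}$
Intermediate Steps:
$\frac{1}{s + \left(671 + 105\right) b} = \frac{1}{-3576649 + \left(671 + 105\right) \left(-770\right)} = \frac{1}{-3576649 + 776 \left(-770\right)} = \frac{1}{-3576649 - 597520} = \frac{1}{-4174169} = - \frac{1}{4174169}$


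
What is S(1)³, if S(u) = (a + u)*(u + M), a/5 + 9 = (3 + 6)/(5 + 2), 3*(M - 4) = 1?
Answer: -74512166912/9261 ≈ -8.0458e+6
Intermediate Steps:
M = 13/3 (M = 4 + (⅓)*1 = 4 + ⅓ = 13/3 ≈ 4.3333)
a = -270/7 (a = -45 + 5*((3 + 6)/(5 + 2)) = -45 + 5*(9/7) = -45 + 45/7 = -270/7 ≈ -38.571)
S(u) = (-270/7 + u)*(13/3 + u) (S(u) = (-270/7 + u)*(u + 13/3) = (-270/7 + u)*(13/3 + u))
S(1)³ = (-1170/7 + 1² - 719/21*1)³ = (-1170/7 + 1 - 719/21)³ = (-4208/21)³ = -74512166912/9261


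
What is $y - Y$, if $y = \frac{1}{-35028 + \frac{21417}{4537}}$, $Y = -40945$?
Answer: $\frac{6506185840418}{158900619} \approx 40945.0$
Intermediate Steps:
$y = - \frac{4537}{158900619}$ ($y = \frac{1}{-35028 + 21417 \cdot \frac{1}{4537}} = \frac{1}{-35028 + \frac{21417}{4537}} = \frac{1}{- \frac{158900619}{4537}} = - \frac{4537}{158900619} \approx -2.8552 \cdot 10^{-5}$)
$y - Y = - \frac{4537}{158900619} - -40945 = - \frac{4537}{158900619} + 40945 = \frac{6506185840418}{158900619}$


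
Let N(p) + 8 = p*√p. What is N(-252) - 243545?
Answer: -243553 - 1512*I*√7 ≈ -2.4355e+5 - 4000.4*I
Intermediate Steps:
N(p) = -8 + p^(3/2) (N(p) = -8 + p*√p = -8 + p^(3/2))
N(-252) - 243545 = (-8 + (-252)^(3/2)) - 243545 = (-8 - 1512*I*√7) - 243545 = -243553 - 1512*I*√7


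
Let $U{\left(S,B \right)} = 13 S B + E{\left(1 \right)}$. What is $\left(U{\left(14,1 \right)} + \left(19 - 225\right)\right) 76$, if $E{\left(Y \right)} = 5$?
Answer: $-1444$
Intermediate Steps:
$U{\left(S,B \right)} = 5 + 13 B S$ ($U{\left(S,B \right)} = 13 S B + 5 = 13 B S + 5 = 5 + 13 B S$)
$\left(U{\left(14,1 \right)} + \left(19 - 225\right)\right) 76 = \left(\left(5 + 13 \cdot 1 \cdot 14\right) + \left(19 - 225\right)\right) 76 = \left(\left(5 + 182\right) + \left(19 - 225\right)\right) 76 = \left(187 - 206\right) 76 = \left(-19\right) 76 = -1444$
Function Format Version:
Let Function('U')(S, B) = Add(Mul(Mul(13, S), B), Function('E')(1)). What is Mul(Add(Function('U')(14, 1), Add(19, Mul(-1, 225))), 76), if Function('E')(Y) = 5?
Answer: -1444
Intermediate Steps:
Function('U')(S, B) = Add(5, Mul(13, B, S)) (Function('U')(S, B) = Add(Mul(Mul(13, S), B), 5) = Add(Mul(13, B, S), 5) = Add(5, Mul(13, B, S)))
Mul(Add(Function('U')(14, 1), Add(19, Mul(-1, 225))), 76) = Mul(Add(Add(5, Mul(13, 1, 14)), Add(19, Mul(-1, 225))), 76) = Mul(Add(Add(5, 182), Add(19, -225)), 76) = Mul(Add(187, -206), 76) = Mul(-19, 76) = -1444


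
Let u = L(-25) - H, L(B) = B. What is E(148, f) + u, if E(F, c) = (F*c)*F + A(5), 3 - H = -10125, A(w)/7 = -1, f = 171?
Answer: 3735424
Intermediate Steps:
A(w) = -7 (A(w) = 7*(-1) = -7)
H = 10128 (H = 3 - 1*(-10125) = 3 + 10125 = 10128)
E(F, c) = -7 + c*F² (E(F, c) = (F*c)*F - 7 = c*F² - 7 = -7 + c*F²)
u = -10153 (u = -25 - 1*10128 = -25 - 10128 = -10153)
E(148, f) + u = (-7 + 171*148²) - 10153 = (-7 + 171*21904) - 10153 = (-7 + 3745584) - 10153 = 3745577 - 10153 = 3735424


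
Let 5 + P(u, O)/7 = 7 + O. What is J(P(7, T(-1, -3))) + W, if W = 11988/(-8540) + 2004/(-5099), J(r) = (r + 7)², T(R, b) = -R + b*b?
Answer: 90130428322/10886365 ≈ 8279.2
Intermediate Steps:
T(R, b) = b² - R (T(R, b) = -R + b² = b² - R)
P(u, O) = 14 + 7*O (P(u, O) = -35 + 7*(7 + O) = -35 + (49 + 7*O) = 14 + 7*O)
J(r) = (7 + r)²
W = -19560243/10886365 (W = 11988*(-1/8540) + 2004*(-1/5099) = -2997/2135 - 2004/5099 = -19560243/10886365 ≈ -1.7968)
J(P(7, T(-1, -3))) + W = (7 + (14 + 7*((-3)² - 1*(-1))))² - 19560243/10886365 = (7 + (14 + 7*(9 + 1)))² - 19560243/10886365 = (7 + (14 + 7*10))² - 19560243/10886365 = (7 + (14 + 70))² - 19560243/10886365 = (7 + 84)² - 19560243/10886365 = 91² - 19560243/10886365 = 8281 - 19560243/10886365 = 90130428322/10886365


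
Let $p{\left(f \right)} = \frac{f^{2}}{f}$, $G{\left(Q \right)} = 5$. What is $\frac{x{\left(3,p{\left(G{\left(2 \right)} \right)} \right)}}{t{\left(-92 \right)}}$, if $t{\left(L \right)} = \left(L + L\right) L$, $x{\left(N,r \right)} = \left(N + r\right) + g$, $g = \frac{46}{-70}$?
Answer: $\frac{257}{592480} \approx 0.00043377$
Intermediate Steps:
$g = - \frac{23}{35}$ ($g = 46 \left(- \frac{1}{70}\right) = - \frac{23}{35} \approx -0.65714$)
$p{\left(f \right)} = f$
$x{\left(N,r \right)} = - \frac{23}{35} + N + r$ ($x{\left(N,r \right)} = \left(N + r\right) - \frac{23}{35} = - \frac{23}{35} + N + r$)
$t{\left(L \right)} = 2 L^{2}$ ($t{\left(L \right)} = 2 L L = 2 L^{2}$)
$\frac{x{\left(3,p{\left(G{\left(2 \right)} \right)} \right)}}{t{\left(-92 \right)}} = \frac{- \frac{23}{35} + 3 + 5}{2 \left(-92\right)^{2}} = \frac{257}{35 \cdot 2 \cdot 8464} = \frac{257}{35 \cdot 16928} = \frac{257}{35} \cdot \frac{1}{16928} = \frac{257}{592480}$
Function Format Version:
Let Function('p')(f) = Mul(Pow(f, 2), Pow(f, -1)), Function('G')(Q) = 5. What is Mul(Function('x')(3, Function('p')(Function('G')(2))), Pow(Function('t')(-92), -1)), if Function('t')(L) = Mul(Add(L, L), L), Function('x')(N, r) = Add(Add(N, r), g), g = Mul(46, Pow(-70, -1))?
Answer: Rational(257, 592480) ≈ 0.00043377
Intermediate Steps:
g = Rational(-23, 35) (g = Mul(46, Rational(-1, 70)) = Rational(-23, 35) ≈ -0.65714)
Function('p')(f) = f
Function('x')(N, r) = Add(Rational(-23, 35), N, r) (Function('x')(N, r) = Add(Add(N, r), Rational(-23, 35)) = Add(Rational(-23, 35), N, r))
Function('t')(L) = Mul(2, Pow(L, 2)) (Function('t')(L) = Mul(Mul(2, L), L) = Mul(2, Pow(L, 2)))
Mul(Function('x')(3, Function('p')(Function('G')(2))), Pow(Function('t')(-92), -1)) = Mul(Add(Rational(-23, 35), 3, 5), Pow(Mul(2, Pow(-92, 2)), -1)) = Mul(Rational(257, 35), Pow(Mul(2, 8464), -1)) = Mul(Rational(257, 35), Pow(16928, -1)) = Mul(Rational(257, 35), Rational(1, 16928)) = Rational(257, 592480)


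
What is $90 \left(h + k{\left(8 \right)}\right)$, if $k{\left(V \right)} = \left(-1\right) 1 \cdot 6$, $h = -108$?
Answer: $-10260$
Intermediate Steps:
$k{\left(V \right)} = -6$ ($k{\left(V \right)} = \left(-1\right) 6 = -6$)
$90 \left(h + k{\left(8 \right)}\right) = 90 \left(-108 - 6\right) = 90 \left(-114\right) = -10260$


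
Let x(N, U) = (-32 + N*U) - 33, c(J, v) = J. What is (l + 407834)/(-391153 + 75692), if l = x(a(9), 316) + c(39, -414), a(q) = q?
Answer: -410652/315461 ≈ -1.3018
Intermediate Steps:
x(N, U) = -65 + N*U
l = 2818 (l = (-65 + 9*316) + 39 = (-65 + 2844) + 39 = 2779 + 39 = 2818)
(l + 407834)/(-391153 + 75692) = (2818 + 407834)/(-391153 + 75692) = 410652/(-315461) = 410652*(-1/315461) = -410652/315461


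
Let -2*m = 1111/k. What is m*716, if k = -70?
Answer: 198869/35 ≈ 5682.0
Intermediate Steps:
m = 1111/140 (m = -1111/(2*(-70)) = -1111*(-1)/(2*70) = -½*(-1111/70) = 1111/140 ≈ 7.9357)
m*716 = (1111/140)*716 = 198869/35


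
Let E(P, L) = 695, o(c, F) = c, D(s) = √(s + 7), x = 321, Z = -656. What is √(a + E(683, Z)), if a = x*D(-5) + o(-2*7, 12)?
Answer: √(681 + 321*√2) ≈ 33.689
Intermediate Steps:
D(s) = √(7 + s)
a = -14 + 321*√2 (a = 321*√(7 - 5) - 2*7 = 321*√2 - 14 = -14 + 321*√2 ≈ 439.96)
√(a + E(683, Z)) = √((-14 + 321*√2) + 695) = √(681 + 321*√2)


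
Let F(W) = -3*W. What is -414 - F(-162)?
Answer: -900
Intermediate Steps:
-414 - F(-162) = -414 - (-3)*(-162) = -414 - 1*486 = -414 - 486 = -900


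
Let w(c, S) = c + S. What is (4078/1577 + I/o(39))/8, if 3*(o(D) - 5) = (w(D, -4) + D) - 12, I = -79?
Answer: -59743/971432 ≈ -0.061500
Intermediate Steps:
w(c, S) = S + c
o(D) = -1/3 + 2*D/3 (o(D) = 5 + (((-4 + D) + D) - 12)/3 = 5 + ((-4 + 2*D) - 12)/3 = 5 + (-16 + 2*D)/3 = 5 + (-16/3 + 2*D/3) = -1/3 + 2*D/3)
(4078/1577 + I/o(39))/8 = (4078/1577 - 79/(-1/3 + (2/3)*39))/8 = (4078*(1/1577) - 79/(-1/3 + 26))*(1/8) = (4078/1577 - 79/77/3)*(1/8) = (4078/1577 - 79*3/77)*(1/8) = (4078/1577 - 237/77)*(1/8) = -59743/121429*1/8 = -59743/971432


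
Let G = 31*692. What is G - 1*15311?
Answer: 6141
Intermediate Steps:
G = 21452
G - 1*15311 = 21452 - 1*15311 = 21452 - 15311 = 6141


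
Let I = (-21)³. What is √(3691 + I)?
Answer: I*√5570 ≈ 74.632*I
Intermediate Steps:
I = -9261
√(3691 + I) = √(3691 - 9261) = √(-5570) = I*√5570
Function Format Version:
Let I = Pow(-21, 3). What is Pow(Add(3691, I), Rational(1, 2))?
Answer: Mul(I, Pow(5570, Rational(1, 2))) ≈ Mul(74.632, I)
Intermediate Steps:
I = -9261
Pow(Add(3691, I), Rational(1, 2)) = Pow(Add(3691, -9261), Rational(1, 2)) = Pow(-5570, Rational(1, 2)) = Mul(I, Pow(5570, Rational(1, 2)))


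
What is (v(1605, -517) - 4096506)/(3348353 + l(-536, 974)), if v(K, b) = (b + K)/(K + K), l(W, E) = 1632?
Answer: -6574891586/5376725925 ≈ -1.2228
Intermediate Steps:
v(K, b) = (K + b)/(2*K) (v(K, b) = (K + b)/((2*K)) = (K + b)*(1/(2*K)) = (K + b)/(2*K))
(v(1605, -517) - 4096506)/(3348353 + l(-536, 974)) = ((1/2)*(1605 - 517)/1605 - 4096506)/(3348353 + 1632) = ((1/2)*(1/1605)*1088 - 4096506)/3349985 = (544/1605 - 4096506)*(1/3349985) = -6574891586/1605*1/3349985 = -6574891586/5376725925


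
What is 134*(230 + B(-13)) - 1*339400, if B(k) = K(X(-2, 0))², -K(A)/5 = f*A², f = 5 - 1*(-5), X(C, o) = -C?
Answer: 5051420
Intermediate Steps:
f = 10 (f = 5 + 5 = 10)
K(A) = -50*A²
B(k) = 40000 (B(k) = (-50*(-1*(-2))²)² = (-50*2²)² = (-50*4)² = (-200)² = 40000)
134*(230 + B(-13)) - 1*339400 = 134*(230 + 40000) - 1*339400 = 134*40230 - 339400 = 5390820 - 339400 = 5051420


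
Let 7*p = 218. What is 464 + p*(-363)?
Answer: -75886/7 ≈ -10841.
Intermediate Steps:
p = 218/7 (p = (⅐)*218 = 218/7 ≈ 31.143)
464 + p*(-363) = 464 + (218/7)*(-363) = 464 - 79134/7 = -75886/7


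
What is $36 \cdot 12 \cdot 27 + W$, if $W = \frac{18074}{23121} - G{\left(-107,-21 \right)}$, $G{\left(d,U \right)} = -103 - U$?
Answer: $\frac{38799620}{3303} \approx 11747.0$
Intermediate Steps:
$W = \frac{273428}{3303}$ ($W = \frac{18074}{23121} - \left(-103 - -21\right) = 18074 \cdot \frac{1}{23121} - \left(-103 + 21\right) = \frac{2582}{3303} - -82 = \frac{2582}{3303} + 82 = \frac{273428}{3303} \approx 82.782$)
$36 \cdot 12 \cdot 27 + W = 36 \cdot 12 \cdot 27 + \frac{273428}{3303} = 432 \cdot 27 + \frac{273428}{3303} = 11664 + \frac{273428}{3303} = \frac{38799620}{3303}$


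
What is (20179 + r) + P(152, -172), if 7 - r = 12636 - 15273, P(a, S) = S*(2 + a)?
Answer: -3665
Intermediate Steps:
r = 2644 (r = 7 - (12636 - 15273) = 7 - 1*(-2637) = 7 + 2637 = 2644)
(20179 + r) + P(152, -172) = (20179 + 2644) - 172*(2 + 152) = 22823 - 172*154 = 22823 - 26488 = -3665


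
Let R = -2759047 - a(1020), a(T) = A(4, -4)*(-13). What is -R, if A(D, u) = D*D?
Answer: 2758839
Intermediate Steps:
A(D, u) = D²
a(T) = -208 (a(T) = 4²*(-13) = 16*(-13) = -208)
R = -2758839 (R = -2759047 - 1*(-208) = -2759047 + 208 = -2758839)
-R = -1*(-2758839) = 2758839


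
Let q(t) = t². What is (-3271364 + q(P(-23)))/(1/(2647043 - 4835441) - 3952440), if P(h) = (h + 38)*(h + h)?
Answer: 6117150147072/8649511791121 ≈ 0.70722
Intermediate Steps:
P(h) = 2*h*(38 + h) (P(h) = (38 + h)*(2*h) = 2*h*(38 + h))
(-3271364 + q(P(-23)))/(1/(2647043 - 4835441) - 3952440) = (-3271364 + (2*(-23)*(38 - 23))²)/(1/(2647043 - 4835441) - 3952440) = (-3271364 + (2*(-23)*15)²)/(1/(-2188398) - 3952440) = (-3271364 + (-690)²)/(-1/2188398 - 3952440) = (-3271364 + 476100)/(-8649511791121/2188398) = -2795264*(-2188398/8649511791121) = 6117150147072/8649511791121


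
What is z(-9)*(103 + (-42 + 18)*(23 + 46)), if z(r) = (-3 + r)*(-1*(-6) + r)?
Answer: -55908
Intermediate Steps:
z(r) = (-3 + r)*(6 + r)
z(-9)*(103 + (-42 + 18)*(23 + 46)) = (-18 + (-9)² + 3*(-9))*(103 + (-42 + 18)*(23 + 46)) = (-18 + 81 - 27)*(103 - 24*69) = 36*(103 - 1656) = 36*(-1553) = -55908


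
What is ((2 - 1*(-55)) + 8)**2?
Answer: 4225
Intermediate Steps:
((2 - 1*(-55)) + 8)**2 = ((2 + 55) + 8)**2 = (57 + 8)**2 = 65**2 = 4225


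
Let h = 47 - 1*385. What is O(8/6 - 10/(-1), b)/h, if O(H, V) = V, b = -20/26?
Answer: 5/2197 ≈ 0.0022758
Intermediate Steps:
b = -10/13 (b = -20*1/26 = -10/13 ≈ -0.76923)
h = -338 (h = 47 - 385 = -338)
O(8/6 - 10/(-1), b)/h = -10/13/(-338) = -10/13*(-1/338) = 5/2197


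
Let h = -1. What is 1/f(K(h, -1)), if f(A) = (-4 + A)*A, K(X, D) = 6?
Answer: 1/12 ≈ 0.083333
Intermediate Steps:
f(A) = A*(-4 + A)
1/f(K(h, -1)) = 1/(6*(-4 + 6)) = 1/(6*2) = 1/12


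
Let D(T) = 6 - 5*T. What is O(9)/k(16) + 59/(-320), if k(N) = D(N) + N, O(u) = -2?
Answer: -1391/9280 ≈ -0.14989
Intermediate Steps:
k(N) = 6 - 4*N (k(N) = (6 - 5*N) + N = 6 - 4*N)
O(9)/k(16) + 59/(-320) = -2/(6 - 4*16) + 59/(-320) = -2/(6 - 64) + 59*(-1/320) = -2/(-58) - 59/320 = -2*(-1/58) - 59/320 = 1/29 - 59/320 = -1391/9280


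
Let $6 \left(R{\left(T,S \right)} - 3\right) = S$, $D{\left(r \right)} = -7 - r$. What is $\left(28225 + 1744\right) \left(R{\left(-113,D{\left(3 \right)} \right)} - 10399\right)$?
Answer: $- \frac{934823017}{3} \approx -3.1161 \cdot 10^{8}$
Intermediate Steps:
$R{\left(T,S \right)} = 3 + \frac{S}{6}$
$\left(28225 + 1744\right) \left(R{\left(-113,D{\left(3 \right)} \right)} - 10399\right) = \left(28225 + 1744\right) \left(\left(3 + \frac{-7 - 3}{6}\right) - 10399\right) = 29969 \left(\left(3 + \frac{-7 - 3}{6}\right) - 10399\right) = 29969 \left(\left(3 + \frac{1}{6} \left(-10\right)\right) - 10399\right) = 29969 \left(\left(3 - \frac{5}{3}\right) - 10399\right) = 29969 \left(\frac{4}{3} - 10399\right) = 29969 \left(- \frac{31193}{3}\right) = - \frac{934823017}{3}$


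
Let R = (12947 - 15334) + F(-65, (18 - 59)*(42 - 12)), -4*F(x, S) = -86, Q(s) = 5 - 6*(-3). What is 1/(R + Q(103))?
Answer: -2/4685 ≈ -0.00042689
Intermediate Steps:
Q(s) = 23 (Q(s) = 5 + 18 = 23)
F(x, S) = 43/2 (F(x, S) = -¼*(-86) = 43/2)
R = -4731/2 (R = (12947 - 15334) + 43/2 = -2387 + 43/2 = -4731/2 ≈ -2365.5)
1/(R + Q(103)) = 1/(-4731/2 + 23) = 1/(-4685/2) = -2/4685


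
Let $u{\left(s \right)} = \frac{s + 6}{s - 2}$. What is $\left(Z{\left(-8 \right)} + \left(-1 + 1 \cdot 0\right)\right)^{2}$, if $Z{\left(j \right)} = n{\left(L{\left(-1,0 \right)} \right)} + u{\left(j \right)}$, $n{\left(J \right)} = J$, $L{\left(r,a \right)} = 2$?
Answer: $\frac{36}{25} \approx 1.44$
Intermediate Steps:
$u{\left(s \right)} = \frac{6 + s}{-2 + s}$
$Z{\left(j \right)} = 2 + \frac{6 + j}{-2 + j}$
$\left(Z{\left(-8 \right)} + \left(-1 + 1 \cdot 0\right)\right)^{2} = \left(\frac{2 + 3 \left(-8\right)}{-2 - 8} + \left(-1 + 1 \cdot 0\right)\right)^{2} = \left(\frac{2 - 24}{-10} + \left(-1 + 0\right)\right)^{2} = \left(\left(- \frac{1}{10}\right) \left(-22\right) - 1\right)^{2} = \left(\frac{11}{5} - 1\right)^{2} = \left(\frac{6}{5}\right)^{2} = \frac{36}{25}$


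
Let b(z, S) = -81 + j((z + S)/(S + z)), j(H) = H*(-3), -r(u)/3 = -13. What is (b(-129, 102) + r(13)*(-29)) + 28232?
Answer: 27017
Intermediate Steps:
r(u) = 39 (r(u) = -3*(-13) = 39)
j(H) = -3*H
b(z, S) = -84 (b(z, S) = -81 - 3*(z + S)/(S + z) = -81 - 3*(S + z)/(S + z) = -81 - 3*1 = -81 - 3 = -84)
(b(-129, 102) + r(13)*(-29)) + 28232 = (-84 + 39*(-29)) + 28232 = (-84 - 1131) + 28232 = -1215 + 28232 = 27017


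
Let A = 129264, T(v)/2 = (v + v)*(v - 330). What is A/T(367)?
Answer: 32316/13579 ≈ 2.3799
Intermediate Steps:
T(v) = 4*v*(-330 + v) (T(v) = 2*((v + v)*(v - 330)) = 2*((2*v)*(-330 + v)) = 2*(2*v*(-330 + v)) = 4*v*(-330 + v))
A/T(367) = 129264/((4*367*(-330 + 367))) = 129264/((4*367*37)) = 129264/54316 = 129264*(1/54316) = 32316/13579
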